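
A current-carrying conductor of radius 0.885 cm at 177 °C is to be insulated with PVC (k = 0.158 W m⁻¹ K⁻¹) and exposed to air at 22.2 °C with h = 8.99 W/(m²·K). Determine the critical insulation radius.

r_cr = 1.76 cm

For a cylinder, r_cr = k_ins/h = 0.158/8.99 = 0.0176 m = 1.76 cm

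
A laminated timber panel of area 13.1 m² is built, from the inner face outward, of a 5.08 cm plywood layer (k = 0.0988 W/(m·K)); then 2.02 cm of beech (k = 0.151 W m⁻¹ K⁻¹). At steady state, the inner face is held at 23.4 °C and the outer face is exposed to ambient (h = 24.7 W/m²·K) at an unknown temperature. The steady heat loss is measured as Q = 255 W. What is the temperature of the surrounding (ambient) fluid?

T_out = 10.00 °C

Series resistances:
  R_plywood = L/(kA) = 0.0508/(0.0988·13.1) = 0.03925 K/W
  R_beech = L/(kA) = 0.0202/(0.151·13.1) = 0.01021 K/W
  R_conv,out = 1/(hA) = 1/(24.7·13.1) = 0.003091 K/W
ΣR = 0.05255 K/W
ΔT = Q·ΣR = 255 × 0.05255 = 13.40 K
Heat flows outward, so T_out = T_in − ΔT = 23.4 − 13.40 = 10.00 °C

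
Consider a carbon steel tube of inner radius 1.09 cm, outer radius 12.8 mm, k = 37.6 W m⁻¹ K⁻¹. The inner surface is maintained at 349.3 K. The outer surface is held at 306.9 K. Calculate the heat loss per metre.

Q' = 62.3 kW/m

Q' = 2πk·ΔT/ln(r₂/r₁) = 2π × 37.6 × 42.4 / ln(0.0128/0.0109) = 62300 W/m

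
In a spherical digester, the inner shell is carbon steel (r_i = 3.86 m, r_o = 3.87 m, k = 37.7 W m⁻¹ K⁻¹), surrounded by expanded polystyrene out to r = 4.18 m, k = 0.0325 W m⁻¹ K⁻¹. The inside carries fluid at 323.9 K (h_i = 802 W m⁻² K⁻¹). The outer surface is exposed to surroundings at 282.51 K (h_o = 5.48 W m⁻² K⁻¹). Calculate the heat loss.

Q = 867 W

Resistance network (inner→outer):
  R_conv,in = 1/(4πr²h) = 1/(4π·3.86²·802) = 6.659×10^-6 K/W
  R_carbon steel = (1/3.86 − 1/3.87)/(4πk) = 6.694×10^-4/(4π·37.7) = 1.413×10^-6 K/W
  R_expanded polystyrene = (1/3.87 − 1/4.18)/(4πk) = 0.01916/(4π·0.0325) = 0.04692 K/W
  R_conv,out = 1/(4πr²h) = 1/(4π·4.18²·5.48) = 8.311×10^-4 K/W
ΣR = 6.659×10^-6 + 1.413×10^-6 + 0.04692 + 8.311×10^-4 = 0.04776 K/W
Q = ΔT/ΣR = (323.9 K − 282.51 K)/0.04776 = 867 W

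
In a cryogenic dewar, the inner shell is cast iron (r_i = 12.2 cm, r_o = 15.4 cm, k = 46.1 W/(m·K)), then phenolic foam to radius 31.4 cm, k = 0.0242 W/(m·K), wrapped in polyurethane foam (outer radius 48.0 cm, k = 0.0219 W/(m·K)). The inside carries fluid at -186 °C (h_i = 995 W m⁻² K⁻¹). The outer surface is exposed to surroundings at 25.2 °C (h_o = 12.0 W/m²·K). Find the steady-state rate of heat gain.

Q = 14.2 W

Treat each layer as a resistance in series:
  R_conv,in = 1/(4πr²h) = 1/(4π·0.122²·995) = 0.005373 K/W
  R_cast iron = (1/0.122 − 1/0.154)/(4πk) = 1.703/(4π·46.1) = 0.002940 K/W
  R_phenolic foam = (1/0.154 − 1/0.314)/(4πk) = 3.309/(4π·0.0242) = 10.88 K/W
  R_polyurethane foam = (1/0.314 − 1/0.480)/(4πk) = 1.101/(4π·0.0219) = 4.002 K/W
  R_conv,out = 1/(4πr²h) = 1/(4π·0.480²·12.0) = 0.02878 K/W
ΣR = 0.005373 + 0.002940 + 10.88 + 4.002 + 0.02878 = 14.92 K/W
Q = ΔT/ΣR = (-186 °C − 25.2 °C)/14.92 = -14.2 W
(Negative Q ⇒ heat flows inward; heat gain = 14.2 W.)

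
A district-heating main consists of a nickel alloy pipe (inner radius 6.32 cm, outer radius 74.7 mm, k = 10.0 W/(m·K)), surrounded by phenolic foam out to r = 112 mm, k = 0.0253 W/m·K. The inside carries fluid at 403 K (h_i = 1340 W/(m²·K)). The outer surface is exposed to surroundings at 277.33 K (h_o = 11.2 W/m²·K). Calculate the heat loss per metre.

Q' = 46.9 W/m

Treat each layer as a resistance in series:
  R'_conv,in = 1/(2πr h) = 1/(2π·0.0632·1340) = 0.001879 m·K/W
  R'_nickel alloy = ln(0.0747/0.0632)/(2πk) = 0.1672/(2π·10.0) = 0.002661 m·K/W
  R'_phenolic foam = ln(0.112/0.0747)/(2πk) = 0.4050/(2π·0.0253) = 2.548 m·K/W
  R'_conv,out = 1/(2πr h) = 1/(2π·0.112·11.2) = 0.1269 m·K/W
ΣR = 0.001879 + 0.002661 + 2.548 + 0.1269 = 2.679 m·K/W
Q' = ΔT/ΣR = (403 K − 277.33 K)/2.679 = 46.9 W/m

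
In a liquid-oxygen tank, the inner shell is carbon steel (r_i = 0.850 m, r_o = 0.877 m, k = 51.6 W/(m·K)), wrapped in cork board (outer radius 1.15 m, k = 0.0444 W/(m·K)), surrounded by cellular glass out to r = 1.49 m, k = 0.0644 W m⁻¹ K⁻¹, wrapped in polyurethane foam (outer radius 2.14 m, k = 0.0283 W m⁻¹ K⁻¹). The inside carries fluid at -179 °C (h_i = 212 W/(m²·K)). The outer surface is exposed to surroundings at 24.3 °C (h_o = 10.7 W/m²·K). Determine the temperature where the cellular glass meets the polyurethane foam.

Treat each layer as a resistance in series:
  R_conv,in = 1/(4πr²h) = 1/(4π·0.850²·212) = 5.195×10^-4 K/W
  R_carbon steel = (1/0.850 − 1/0.877)/(4πk) = 0.03622/(4π·51.6) = 5.586×10^-5 K/W
  R_cork board = (1/0.877 − 1/1.15)/(4πk) = 0.2707/(4π·0.0444) = 0.4851 K/W
  R_cellular glass = (1/1.15 − 1/1.49)/(4πk) = 0.1984/(4π·0.0644) = 0.2452 K/W
  R_polyurethane foam = (1/1.49 − 1/2.14)/(4πk) = 0.2039/(4π·0.0283) = 0.5732 K/W
  R_conv,out = 1/(4πr²h) = 1/(4π·2.14²·10.7) = 0.001624 K/W
ΣR = 5.195×10^-4 + 5.586×10^-5 + 0.4851 + 0.2452 + 0.5732 + 0.001624 = 1.306 K/W
Q = ΔT/ΣR = (-179 °C − 24.3 °C)/1.306 = -155.7 W
From the inner boundary to the cellular glass/polyurethane foam interface, ΣR_partial = 0.7309 K/W.
T_interface = T_in − Q·ΣR_partial = -179 °C − (-155.7)(0.7309) = -65.2 °C

T = -65.2 °C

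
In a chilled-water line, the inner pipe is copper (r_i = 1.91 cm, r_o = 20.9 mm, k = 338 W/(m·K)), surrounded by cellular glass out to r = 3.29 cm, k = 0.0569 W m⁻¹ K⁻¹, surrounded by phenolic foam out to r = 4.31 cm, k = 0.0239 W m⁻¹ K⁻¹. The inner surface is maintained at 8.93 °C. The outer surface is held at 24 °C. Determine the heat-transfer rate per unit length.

Treat each layer as a resistance in series:
  R'_copper = ln(0.0209/0.0191)/(2πk) = 0.09006/(2π·338) = 4.241×10^-5 m·K/W
  R'_cellular glass = ln(0.0329/0.0209)/(2πk) = 0.4537/(2π·0.0569) = 1.269 m·K/W
  R'_phenolic foam = ln(0.0431/0.0329)/(2πk) = 0.2701/(2π·0.0239) = 1.798 m·K/W
ΣR = 4.241×10^-5 + 1.269 + 1.798 = 3.067 m·K/W
Q' = ΔT/ΣR = (8.93 °C − 24 °C)/3.067 = -4.91 W/m
(Negative Q' ⇒ heat flows inward; heat gain = 4.91 W/m.)

Q' = 4.91 W/m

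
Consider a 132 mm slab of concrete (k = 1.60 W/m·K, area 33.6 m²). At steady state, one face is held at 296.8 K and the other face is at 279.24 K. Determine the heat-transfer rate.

Q = 7.15 kW

Q = kA·ΔT/L = 1.60 × 33.6 × |296.8 K − 279.24 K| / 0.132 = 7150 W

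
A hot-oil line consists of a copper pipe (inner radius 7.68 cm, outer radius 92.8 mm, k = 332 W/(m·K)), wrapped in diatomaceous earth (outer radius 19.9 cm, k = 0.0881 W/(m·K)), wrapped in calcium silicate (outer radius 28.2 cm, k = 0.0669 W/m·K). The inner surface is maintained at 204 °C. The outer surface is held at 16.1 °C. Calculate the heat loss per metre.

Q' = 85.1 W/m

Treat each layer as a resistance in series:
  R'_copper = ln(0.0928/0.0768)/(2πk) = 0.1892/(2π·332) = 9.072×10^-5 m·K/W
  R'_diatomaceous earth = ln(0.199/0.0928)/(2πk) = 0.7629/(2π·0.0881) = 1.378 m·K/W
  R'_calcium silicate = ln(0.282/0.199)/(2πk) = 0.3486/(2π·0.0669) = 0.8293 m·K/W
ΣR = 9.072×10^-5 + 1.378 + 0.8293 = 2.207 m·K/W
Q' = ΔT/ΣR = (204 °C − 16.1 °C)/2.207 = 85.1 W/m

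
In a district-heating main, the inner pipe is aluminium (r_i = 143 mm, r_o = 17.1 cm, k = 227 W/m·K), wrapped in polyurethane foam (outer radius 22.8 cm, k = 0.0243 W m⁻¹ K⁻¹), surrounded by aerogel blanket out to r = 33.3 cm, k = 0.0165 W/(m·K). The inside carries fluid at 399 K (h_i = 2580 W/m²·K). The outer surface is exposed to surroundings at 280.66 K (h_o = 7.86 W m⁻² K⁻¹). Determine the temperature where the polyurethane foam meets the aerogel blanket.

Resistance network (inner→outer):
  R'_conv,in = 1/(2πr h) = 1/(2π·0.143·2580) = 4.314×10^-4 m·K/W
  R'_aluminium = ln(0.171/0.143)/(2πk) = 0.1788/(2π·227) = 1.254×10^-4 m·K/W
  R'_polyurethane foam = ln(0.228/0.171)/(2πk) = 0.2877/(2π·0.0243) = 1.884 m·K/W
  R'_aerogel blanket = ln(0.333/0.228)/(2πk) = 0.3788/(2π·0.0165) = 3.654 m·K/W
  R'_conv,out = 1/(2πr h) = 1/(2π·0.333·7.86) = 0.06081 m·K/W
ΣR = 4.314×10^-4 + 1.254×10^-4 + 1.884 + 3.654 + 0.06081 = 5.599 m·K/W
Q' = ΔT/ΣR = (399 K − 280.66 K)/5.599 = 21.14 W/m
From the inner boundary to the polyurethane foam/aerogel blanket interface, ΣR_partial = 1.885 m·K/W.
T_interface = T_in − Q'·ΣR_partial = 399 K − (21.14)(1.885) = 359.2 K

T = 359.2 K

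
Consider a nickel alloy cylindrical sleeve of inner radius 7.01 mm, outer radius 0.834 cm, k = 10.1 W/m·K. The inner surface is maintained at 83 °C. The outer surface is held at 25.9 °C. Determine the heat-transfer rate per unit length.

Q' = 2πk·ΔT/ln(r₂/r₁) = 2π × 10.1 × 57.1 / ln(0.00834/0.00701) = 20900 W/m

Q' = 20900 W/m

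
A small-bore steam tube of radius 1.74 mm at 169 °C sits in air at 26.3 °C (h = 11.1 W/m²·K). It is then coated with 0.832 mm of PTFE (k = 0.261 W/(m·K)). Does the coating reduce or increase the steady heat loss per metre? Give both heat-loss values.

increases: 17.3 → 24.5 W/m

Critical radius for a cylinder: r_cr = k/h = 0.0235 m = 2.35 cm.
Outer radius after coating: r₂ = 0.00174 + 8.32×10^-4 = 0.002572 m.
Since r₁ < r_cr and r₂ ≤ r_cr, the coating moves toward the maximum at r_cr — heat loss rises.
Bare: R = 1/(2πr₁h) = 8.240 m·K/W; Q = 142.7/8.240 = 17.3 W/m.
Coated: R = R_cond + R_conv = 5.813 m·K/W; Q = 142.7/5.813 = 24.5 W/m.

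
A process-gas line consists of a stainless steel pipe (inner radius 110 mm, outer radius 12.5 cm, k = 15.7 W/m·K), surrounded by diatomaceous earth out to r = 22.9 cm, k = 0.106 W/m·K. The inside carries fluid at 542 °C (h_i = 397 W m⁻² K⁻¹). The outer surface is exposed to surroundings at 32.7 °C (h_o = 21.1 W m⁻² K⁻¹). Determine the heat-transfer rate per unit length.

Treat each layer as a resistance in series:
  R'_conv,in = 1/(2πr h) = 1/(2π·0.110·397) = 0.003644 m·K/W
  R'_stainless steel = ln(0.125/0.110)/(2πk) = 0.1278/(2π·15.7) = 0.001296 m·K/W
  R'_diatomaceous earth = ln(0.229/0.125)/(2πk) = 0.6054/(2π·0.106) = 0.9090 m·K/W
  R'_conv,out = 1/(2πr h) = 1/(2π·0.229·21.1) = 0.03294 m·K/W
ΣR = 0.003644 + 0.001296 + 0.9090 + 0.03294 = 0.9469 m·K/W
Q' = ΔT/ΣR = (542 °C − 32.7 °C)/0.9469 = 538 W/m

Q' = 538 W/m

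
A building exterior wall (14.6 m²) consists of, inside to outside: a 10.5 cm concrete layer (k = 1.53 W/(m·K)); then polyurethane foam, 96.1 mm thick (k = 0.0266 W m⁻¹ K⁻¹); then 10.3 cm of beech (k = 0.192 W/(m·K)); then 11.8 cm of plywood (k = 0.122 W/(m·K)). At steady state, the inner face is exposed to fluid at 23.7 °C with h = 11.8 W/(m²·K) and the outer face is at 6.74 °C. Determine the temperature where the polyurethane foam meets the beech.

Resistance network (inner→outer):
  R_conv,in = 1/(hA) = 1/(11.8·14.6) = 0.005805 K/W
  R_concrete = L/(kA) = 0.105/(1.53·14.6) = 0.004701 K/W
  R_polyurethane foam = L/(kA) = 0.0961/(0.0266·14.6) = 0.2475 K/W
  R_beech = L/(kA) = 0.103/(0.192·14.6) = 0.03674 K/W
  R_plywood = L/(kA) = 0.118/(0.122·14.6) = 0.06625 K/W
ΣR = 0.005805 + 0.004701 + 0.2475 + 0.03674 + 0.06625 = 0.3610 K/W
Q = ΔT/ΣR = (23.7 °C − 6.74 °C)/0.3610 = 46.98 W
From the inner boundary to the polyurethane foam/beech interface, ΣR_partial = 0.2580 K/W.
T_interface = T_in − Q·ΣR_partial = 23.7 °C − (46.98)(0.2580) = 11.6 °C

T = 11.6 °C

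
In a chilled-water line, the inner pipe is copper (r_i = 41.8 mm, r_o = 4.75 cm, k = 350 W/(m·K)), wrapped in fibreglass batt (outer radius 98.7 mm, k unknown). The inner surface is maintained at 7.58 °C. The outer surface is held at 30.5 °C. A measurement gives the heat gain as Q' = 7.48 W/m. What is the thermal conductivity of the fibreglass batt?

k = 0.0380 W/m·K

ΣR = ΔT/Q' = |7.58 − 30.5|/7.48 = 3.064 m·K/W
Known resistances:
  R'_copper = ln(0.0475/0.0418)/(2πk) = 0.1278/(2π·350) = 5.813×10^-5 m·K/W
R_fibreglass batt = ΣR − ΣR_known = 3.064 − 5.813×10^-5 = 3.064 m·K/W
ln(r₂/r₁)/(2πk) = 3.064 ⇒ k = 0.7314/(2π·3.064) = 0.0380 W/m·K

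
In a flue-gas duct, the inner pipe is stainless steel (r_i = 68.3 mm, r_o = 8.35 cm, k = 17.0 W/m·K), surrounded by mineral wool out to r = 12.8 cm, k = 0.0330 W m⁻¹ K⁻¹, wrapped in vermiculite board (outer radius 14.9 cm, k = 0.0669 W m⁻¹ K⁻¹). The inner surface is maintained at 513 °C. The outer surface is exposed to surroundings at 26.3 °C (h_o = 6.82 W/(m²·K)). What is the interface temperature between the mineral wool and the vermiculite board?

T = 124 °C

Series thermal resistances, inner to outer:
  R'_stainless steel = ln(0.0835/0.0683)/(2πk) = 0.2009/(2π·17.0) = 0.001881 m·K/W
  R'_mineral wool = ln(0.128/0.0835)/(2πk) = 0.4272/(2π·0.0330) = 2.060 m·K/W
  R'_vermiculite board = ln(0.149/0.128)/(2πk) = 0.1519/(2π·0.0669) = 0.3614 m·K/W
  R'_conv,out = 1/(2πr h) = 1/(2π·0.149·6.82) = 0.1566 m·K/W
ΣR = 0.001881 + 2.060 + 0.3614 + 0.1566 = 2.580 m·K/W
Q' = ΔT/ΣR = (513 °C − 26.3 °C)/2.580 = 188.6 W/m
From the inner boundary to the mineral wool/vermiculite board interface, ΣR_partial = 2.062 m·K/W.
T_interface = T_in − Q'·ΣR_partial = 513 °C − (188.6)(2.062) = 124 °C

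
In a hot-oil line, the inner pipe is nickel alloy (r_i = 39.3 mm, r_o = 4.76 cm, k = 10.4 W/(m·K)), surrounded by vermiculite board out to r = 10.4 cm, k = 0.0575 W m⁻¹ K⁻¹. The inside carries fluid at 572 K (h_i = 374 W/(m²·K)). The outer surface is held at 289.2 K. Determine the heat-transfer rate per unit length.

Resistance network (inner→outer):
  R'_conv,in = 1/(2πr h) = 1/(2π·0.0393·374) = 0.01083 m·K/W
  R'_nickel alloy = ln(0.0476/0.0393)/(2πk) = 0.1916/(2π·10.4) = 0.002932 m·K/W
  R'_vermiculite board = ln(0.104/0.0476)/(2πk) = 0.7816/(2π·0.0575) = 2.163 m·K/W
ΣR = 0.01083 + 0.002932 + 2.163 = 2.177 m·K/W
Q' = ΔT/ΣR = (572 K − 289.2 K)/2.177 = 130 W/m

Q' = 130 W/m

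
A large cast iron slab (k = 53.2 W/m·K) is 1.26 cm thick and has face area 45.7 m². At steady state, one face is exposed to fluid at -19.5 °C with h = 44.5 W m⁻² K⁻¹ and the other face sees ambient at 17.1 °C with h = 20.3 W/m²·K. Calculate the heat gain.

Q = 23.2 kW

Treat each layer as a resistance in series:
  R_conv,in = 1/(hA) = 1/(44.5·45.7) = 4.917×10^-4 K/W
  R_cast iron = L/(kA) = 0.0126/(53.2·45.7) = 5.183×10^-6 K/W
  R_conv,out = 1/(hA) = 1/(20.3·45.7) = 0.001078 K/W
ΣR = 4.917×10^-4 + 5.183×10^-6 + 0.001078 = 0.001575 K/W
Q = ΔT/ΣR = (-19.5 °C − 17.1 °C)/0.001575 = -23200 W
(Negative Q ⇒ heat flows inward; heat gain = 23200 W.)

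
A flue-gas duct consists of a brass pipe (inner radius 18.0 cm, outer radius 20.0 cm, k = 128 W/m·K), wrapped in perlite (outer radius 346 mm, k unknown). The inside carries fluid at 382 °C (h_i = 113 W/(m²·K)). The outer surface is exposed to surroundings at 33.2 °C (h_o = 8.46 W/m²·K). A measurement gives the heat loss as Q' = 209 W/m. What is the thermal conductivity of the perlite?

k = 0.0543 W/m·K

ΣR = ΔT/Q' = |382 − 33.2|/209 = 1.669 m·K/W
Known resistances:
  R'_conv,in = 1/(2πr h) = 1/(2π·0.180·113) = 0.007825 m·K/W
  R'_brass = ln(0.200/0.180)/(2πk) = 0.1054/(2π·128) = 1.310×10^-4 m·K/W
  R'_conv,out = 1/(2πr h) = 1/(2π·0.346·8.46) = 0.05437 m·K/W
R_perlite = ΣR − ΣR_known = 1.669 − 0.06233 = 1.607 m·K/W
ln(r₂/r₁)/(2πk) = 1.607 ⇒ k = 0.5481/(2π·1.607) = 0.0543 W/m·K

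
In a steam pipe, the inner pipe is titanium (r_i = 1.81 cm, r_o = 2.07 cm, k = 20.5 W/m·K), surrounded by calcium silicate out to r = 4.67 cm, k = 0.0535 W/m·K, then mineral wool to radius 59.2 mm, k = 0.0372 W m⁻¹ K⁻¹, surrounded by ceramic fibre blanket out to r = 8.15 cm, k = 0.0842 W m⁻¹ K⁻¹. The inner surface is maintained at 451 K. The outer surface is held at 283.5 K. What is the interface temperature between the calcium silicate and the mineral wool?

T = 350.6 K

Resistance network (inner→outer):
  R'_titanium = ln(0.0207/0.0181)/(2πk) = 0.1342/(2π·20.5) = 0.001042 m·K/W
  R'_calcium silicate = ln(0.0467/0.0207)/(2πk) = 0.8136/(2π·0.0535) = 2.420 m·K/W
  R'_mineral wool = ln(0.0592/0.0467)/(2πk) = 0.2372/(2π·0.0372) = 1.015 m·K/W
  R'_ceramic fibre blanket = ln(0.0815/0.0592)/(2πk) = 0.3197/(2π·0.0842) = 0.6043 m·K/W
ΣR = 0.001042 + 2.420 + 1.015 + 0.6043 = 4.040 m·K/W
Q' = ΔT/ΣR = (451 K − 283.5 K)/4.040 = 41.46 W/m
From the inner boundary to the calcium silicate/mineral wool interface, ΣR_partial = 2.421 m·K/W.
T_interface = T_in − Q'·ΣR_partial = 451 K − (41.46)(2.421) = 350.6 K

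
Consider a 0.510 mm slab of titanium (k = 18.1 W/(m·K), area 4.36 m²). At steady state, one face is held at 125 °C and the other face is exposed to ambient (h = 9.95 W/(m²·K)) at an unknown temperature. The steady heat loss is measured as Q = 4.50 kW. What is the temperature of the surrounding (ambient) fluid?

Series resistances:
  R_titanium = L/(kA) = 5.10×10^-4/(18.1·4.36) = 6.463×10^-6 K/W
  R_conv,out = 1/(hA) = 1/(9.95·4.36) = 0.02305 K/W
ΣR = 0.02306 K/W
ΔT = Q·ΣR = 4500 × 0.02306 = 103.8 K
Heat flows outward, so T_out = T_in − ΔT = 125 − 103.8 = 21.2 °C

T_out = 21.2 °C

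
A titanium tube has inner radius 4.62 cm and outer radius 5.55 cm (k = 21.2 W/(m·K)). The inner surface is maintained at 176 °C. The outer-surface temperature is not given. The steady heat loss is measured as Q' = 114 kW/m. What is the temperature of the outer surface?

T_out = 19.0 °C

Series resistances:
  R'_titanium = ln(0.0555/0.0462)/(2πk) = 0.1834/(2π·21.2) = 0.001377 m·K/W
ΣR = 0.001377 m·K/W
ΔT = Q'·ΣR = 1.14×10^5 × 0.001377 = 157.0 K
Heat flows outward, so T_out = T_in − ΔT = 176 − 157.0 = 19.0 °C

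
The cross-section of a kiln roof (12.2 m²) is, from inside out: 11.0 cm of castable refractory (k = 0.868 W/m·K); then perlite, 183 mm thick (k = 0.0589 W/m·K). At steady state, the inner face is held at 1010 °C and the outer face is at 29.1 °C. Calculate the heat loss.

Series thermal resistances, inner to outer:
  R_castable refractory = L/(kA) = 0.110/(0.868·12.2) = 0.01039 K/W
  R_perlite = L/(kA) = 0.183/(0.0589·12.2) = 0.2547 K/W
ΣR = 0.01039 + 0.2547 = 0.2651 K/W
Q = ΔT/ΣR = (1010 °C − 29.1 °C)/0.2651 = 3700 W

Q = 3700 W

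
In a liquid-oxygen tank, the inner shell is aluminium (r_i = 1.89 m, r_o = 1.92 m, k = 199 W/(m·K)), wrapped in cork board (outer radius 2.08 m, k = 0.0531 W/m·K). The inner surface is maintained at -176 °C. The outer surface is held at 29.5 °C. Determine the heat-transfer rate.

Q = 3.42 kW

Series thermal resistances, inner to outer:
  R_aluminium = (1/1.89 − 1/1.92)/(4πk) = 0.008267/(4π·199) = 3.306×10^-6 K/W
  R_cork board = (1/1.92 − 1/2.08)/(4πk) = 0.04006/(4π·0.0531) = 0.06004 K/W
ΣR = 3.306×10^-6 + 0.06004 = 0.06004 K/W
Q = ΔT/ΣR = (-176 °C − 29.5 °C)/0.06004 = -3420 W
(Negative Q ⇒ heat flows inward; heat gain = 3420 W.)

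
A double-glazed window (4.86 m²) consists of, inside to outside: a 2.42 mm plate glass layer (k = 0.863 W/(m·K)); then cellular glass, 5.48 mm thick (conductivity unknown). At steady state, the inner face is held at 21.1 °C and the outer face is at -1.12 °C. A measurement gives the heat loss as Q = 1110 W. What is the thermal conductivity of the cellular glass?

ΣR = ΔT/Q = |21.1 − -1.12|/1110 = 0.02002 K/W
Known resistances:
  R_plate glass = L/(kA) = 0.00242/(0.863·4.86) = 5.770×10^-4 K/W
R_cellular glass = ΣR − ΣR_known = 0.02002 − 5.770×10^-4 = 0.01944 K/W
L/(kA) = 0.01944 ⇒ k = 0.00548/(0.01944·4.86) = 0.0580 W/m·K

k = 0.0580 W/m·K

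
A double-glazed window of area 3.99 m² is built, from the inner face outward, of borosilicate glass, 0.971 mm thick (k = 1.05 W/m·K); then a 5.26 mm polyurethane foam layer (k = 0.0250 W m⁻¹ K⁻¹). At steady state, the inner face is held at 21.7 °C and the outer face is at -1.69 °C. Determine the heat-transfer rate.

Q = 442 W

Resistance network (inner→outer):
  R_borosilicate glass = L/(kA) = 9.71×10^-4/(1.05·3.99) = 2.318×10^-4 K/W
  R_polyurethane foam = L/(kA) = 0.00526/(0.0250·3.99) = 0.05273 K/W
ΣR = 2.318×10^-4 + 0.05273 = 0.05296 K/W
Q = ΔT/ΣR = (21.7 °C − -1.69 °C)/0.05296 = 442 W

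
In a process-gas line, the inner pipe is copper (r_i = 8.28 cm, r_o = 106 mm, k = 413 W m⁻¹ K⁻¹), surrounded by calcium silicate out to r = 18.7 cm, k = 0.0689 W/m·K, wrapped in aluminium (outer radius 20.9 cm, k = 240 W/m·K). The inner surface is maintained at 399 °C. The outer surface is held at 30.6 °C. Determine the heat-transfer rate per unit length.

Q' = 281 W/m

Series thermal resistances, inner to outer:
  R'_copper = ln(0.106/0.0828)/(2πk) = 0.2470/(2π·413) = 9.519×10^-5 m·K/W
  R'_calcium silicate = ln(0.187/0.106)/(2πk) = 0.5677/(2π·0.0689) = 1.311 m·K/W
  R'_aluminium = ln(0.209/0.187)/(2πk) = 0.1112/(2π·240) = 7.376×10^-5 m·K/W
ΣR = 9.519×10^-5 + 1.311 + 7.376×10^-5 = 1.311 m·K/W
Q' = ΔT/ΣR = (399 °C − 30.6 °C)/1.311 = 281 W/m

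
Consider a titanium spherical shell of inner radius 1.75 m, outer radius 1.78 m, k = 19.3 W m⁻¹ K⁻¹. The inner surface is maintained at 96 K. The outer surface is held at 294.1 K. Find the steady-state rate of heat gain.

Q = 4990 kW

Q = 4πk·ΔT/(1/r₁ − 1/r₂) = 4π × 19.3 × 198.1 / (1/1.75 − 1/1.78) = 4.99×10^6 W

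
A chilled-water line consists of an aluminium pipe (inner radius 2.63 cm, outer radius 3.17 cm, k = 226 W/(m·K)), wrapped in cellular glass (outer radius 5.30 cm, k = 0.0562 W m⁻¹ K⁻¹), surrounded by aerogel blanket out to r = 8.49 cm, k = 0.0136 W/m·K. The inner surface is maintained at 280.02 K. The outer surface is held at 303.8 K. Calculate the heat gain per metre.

Series thermal resistances, inner to outer:
  R'_aluminium = ln(0.0317/0.0263)/(2πk) = 0.1867/(2π·226) = 1.315×10^-4 m·K/W
  R'_cellular glass = ln(0.0530/0.0317)/(2πk) = 0.5140/(2π·0.0562) = 1.456 m·K/W
  R'_aerogel blanket = ln(0.0849/0.0530)/(2πk) = 0.4712/(2π·0.0136) = 5.514 m·K/W
ΣR = 1.315×10^-4 + 1.456 + 5.514 = 6.970 m·K/W
Q' = ΔT/ΣR = (280.02 K − 303.8 K)/6.970 = -3.41 W/m
(Negative Q' ⇒ heat flows inward; heat gain = 3.41 W/m.)

Q' = 3.41 W/m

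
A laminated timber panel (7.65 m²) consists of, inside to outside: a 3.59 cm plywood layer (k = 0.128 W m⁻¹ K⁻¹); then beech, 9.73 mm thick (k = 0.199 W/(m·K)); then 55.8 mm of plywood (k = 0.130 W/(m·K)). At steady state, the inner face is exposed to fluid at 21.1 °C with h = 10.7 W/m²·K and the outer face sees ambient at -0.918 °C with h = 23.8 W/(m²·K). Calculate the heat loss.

Q = 188 W

Treat each layer as a resistance in series:
  R_conv,in = 1/(hA) = 1/(10.7·7.65) = 0.01222 K/W
  R_plywood = L/(kA) = 0.0359/(0.128·7.65) = 0.03666 K/W
  R_beech = L/(kA) = 0.00973/(0.199·7.65) = 0.006391 K/W
  R_plywood = L/(kA) = 0.0558/(0.130·7.65) = 0.05611 K/W
  R_conv,out = 1/(hA) = 1/(23.8·7.65) = 0.005492 K/W
ΣR = 0.01222 + 0.03666 + 0.006391 + 0.05611 + 0.005492 = 0.1169 K/W
Q = ΔT/ΣR = (21.1 °C − -0.918 °C)/0.1169 = 188 W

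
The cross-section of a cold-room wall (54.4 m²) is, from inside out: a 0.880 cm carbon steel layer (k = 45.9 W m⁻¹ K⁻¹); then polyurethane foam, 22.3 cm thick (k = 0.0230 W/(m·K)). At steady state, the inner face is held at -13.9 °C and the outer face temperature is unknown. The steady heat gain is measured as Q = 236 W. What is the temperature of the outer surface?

Series resistances:
  R_carbon steel = L/(kA) = 0.00880/(45.9·54.4) = 3.524×10^-6 K/W
  R_polyurethane foam = L/(kA) = 0.223/(0.0230·54.4) = 0.1782 K/W
ΣR = 0.1782 K/W
ΔT = Q·ΣR = 236 × 0.1782 = 42.06 K
Heat flows inward, so T_out = T_in + ΔT = -13.9 + 42.06 = 28.2 °C

T_out = 28.2 °C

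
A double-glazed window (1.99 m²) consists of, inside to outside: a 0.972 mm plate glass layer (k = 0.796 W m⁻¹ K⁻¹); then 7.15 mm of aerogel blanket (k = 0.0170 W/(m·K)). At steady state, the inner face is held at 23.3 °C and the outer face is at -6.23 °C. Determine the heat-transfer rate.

Treat each layer as a resistance in series:
  R_plate glass = L/(kA) = 9.72×10^-4/(0.796·1.99) = 6.136×10^-4 K/W
  R_aerogel blanket = L/(kA) = 0.00715/(0.0170·1.99) = 0.2114 K/W
ΣR = 6.136×10^-4 + 0.2114 = 0.2120 K/W
Q = ΔT/ΣR = (23.3 °C − -6.23 °C)/0.2120 = 139 W

Q = 139 W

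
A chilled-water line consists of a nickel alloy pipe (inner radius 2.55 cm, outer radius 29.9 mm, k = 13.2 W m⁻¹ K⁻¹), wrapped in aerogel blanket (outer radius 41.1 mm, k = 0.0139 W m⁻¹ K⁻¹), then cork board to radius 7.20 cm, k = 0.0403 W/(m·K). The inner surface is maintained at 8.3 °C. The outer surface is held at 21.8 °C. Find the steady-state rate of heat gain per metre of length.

Q' = 2.30 W/m

Treat each layer as a resistance in series:
  R'_nickel alloy = ln(0.0299/0.0255)/(2πk) = 0.1592/(2π·13.2) = 0.001919 m·K/W
  R'_aerogel blanket = ln(0.0411/0.0299)/(2πk) = 0.3181/(2π·0.0139) = 3.643 m·K/W
  R'_cork board = ln(0.0720/0.0411)/(2πk) = 0.5607/(2π·0.0403) = 2.214 m·K/W
ΣR = 0.001919 + 3.643 + 2.214 = 5.859 m·K/W
Q' = ΔT/ΣR = (8.3 °C − 21.8 °C)/5.859 = -2.30 W/m
(Negative Q' ⇒ heat flows inward; heat gain = 2.30 W/m.)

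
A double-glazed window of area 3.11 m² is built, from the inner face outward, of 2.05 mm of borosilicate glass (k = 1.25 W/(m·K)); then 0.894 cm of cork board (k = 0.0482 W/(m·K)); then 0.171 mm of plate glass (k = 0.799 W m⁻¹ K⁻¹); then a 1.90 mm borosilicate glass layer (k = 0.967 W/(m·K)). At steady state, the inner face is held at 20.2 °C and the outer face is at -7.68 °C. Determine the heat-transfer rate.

Series thermal resistances, inner to outer:
  R_borosilicate glass = L/(kA) = 0.00205/(1.25·3.11) = 5.273×10^-4 K/W
  R_cork board = L/(kA) = 0.00894/(0.0482·3.11) = 0.05964 K/W
  R_plate glass = L/(kA) = 1.71×10^-4/(0.799·3.11) = 6.882×10^-5 K/W
  R_borosilicate glass = L/(kA) = 0.00190/(0.967·3.11) = 6.318×10^-4 K/W
ΣR = 5.273×10^-4 + 0.05964 + 6.882×10^-5 + 6.318×10^-4 = 0.06087 K/W
Q = ΔT/ΣR = (20.2 °C − -7.68 °C)/0.06087 = 458 W

Q = 458 W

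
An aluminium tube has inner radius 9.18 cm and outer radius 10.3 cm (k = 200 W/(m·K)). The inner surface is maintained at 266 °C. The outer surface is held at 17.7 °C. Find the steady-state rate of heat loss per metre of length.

Q' = 2πk·ΔT/ln(r₂/r₁) = 2π × 200 × 248.3 / ln(0.103/0.0918) = 2.71×10^6 W/m

Q' = 2710 kW/m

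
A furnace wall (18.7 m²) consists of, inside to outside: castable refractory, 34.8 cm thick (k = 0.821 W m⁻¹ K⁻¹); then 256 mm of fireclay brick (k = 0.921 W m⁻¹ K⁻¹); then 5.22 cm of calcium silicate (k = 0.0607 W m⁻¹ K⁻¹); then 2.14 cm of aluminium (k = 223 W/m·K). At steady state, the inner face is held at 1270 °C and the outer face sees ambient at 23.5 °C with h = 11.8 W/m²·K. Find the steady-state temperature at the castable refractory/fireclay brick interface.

T = 949 °C

Treat each layer as a resistance in series:
  R_castable refractory = L/(kA) = 0.348/(0.821·18.7) = 0.02267 K/W
  R_fireclay brick = L/(kA) = 0.256/(0.921·18.7) = 0.01486 K/W
  R_calcium silicate = L/(kA) = 0.0522/(0.0607·18.7) = 0.04599 K/W
  R_aluminium = L/(kA) = 0.0214/(223·18.7) = 5.132×10^-6 K/W
  R_conv,out = 1/(hA) = 1/(11.8·18.7) = 0.004532 K/W
ΣR = 0.02267 + 0.01486 + 0.04599 + 5.132×10^-6 + 0.004532 = 0.08806 K/W
Q = ΔT/ΣR = (1270 °C − 23.5 °C)/0.08806 = 14160 W
From the inner boundary to the castable refractory/fireclay brick interface, ΣR_partial = 0.02267 K/W.
T_interface = T_in − Q·ΣR_partial = 1270 °C − (14160)(0.02267) = 949 °C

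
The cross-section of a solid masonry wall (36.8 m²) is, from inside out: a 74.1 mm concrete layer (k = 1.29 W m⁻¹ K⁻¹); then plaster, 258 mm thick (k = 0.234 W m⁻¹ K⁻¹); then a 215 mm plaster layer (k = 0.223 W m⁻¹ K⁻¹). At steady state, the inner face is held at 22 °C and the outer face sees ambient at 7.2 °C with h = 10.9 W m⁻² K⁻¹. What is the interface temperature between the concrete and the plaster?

Resistance network (inner→outer):
  R_concrete = L/(kA) = 0.0741/(1.29·36.8) = 0.001561 K/W
  R_plaster = L/(kA) = 0.258/(0.234·36.8) = 0.02996 K/W
  R_plaster = L/(kA) = 0.215/(0.223·36.8) = 0.02620 K/W
  R_conv,out = 1/(hA) = 1/(10.9·36.8) = 0.002493 K/W
ΣR = 0.001561 + 0.02996 + 0.02620 + 0.002493 = 0.06021 K/W
Q = ΔT/ΣR = (22 °C − 7.2 °C)/0.06021 = 245.8 W
From the inner boundary to the concrete/plaster interface, ΣR_partial = 0.001561 K/W.
T_interface = T_in − Q·ΣR_partial = 22 °C − (245.8)(0.001561) = 21.6 °C

T = 21.6 °C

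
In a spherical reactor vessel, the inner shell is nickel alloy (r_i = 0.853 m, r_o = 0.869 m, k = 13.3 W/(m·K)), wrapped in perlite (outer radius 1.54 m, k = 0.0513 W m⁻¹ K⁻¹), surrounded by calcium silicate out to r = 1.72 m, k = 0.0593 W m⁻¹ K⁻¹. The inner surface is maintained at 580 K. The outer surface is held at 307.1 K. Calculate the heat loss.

Series thermal resistances, inner to outer:
  R_nickel alloy = (1/0.853 − 1/0.869)/(4πk) = 0.02158/(4π·13.3) = 1.291×10^-4 K/W
  R_perlite = (1/0.869 − 1/1.54)/(4πk) = 0.5014/(4π·0.0513) = 0.7778 K/W
  R_calcium silicate = (1/1.54 − 1/1.72)/(4πk) = 0.06796/(4π·0.0593) = 0.09119 K/W
ΣR = 1.291×10^-4 + 0.7778 + 0.09119 = 0.8691 K/W
Q = ΔT/ΣR = (580 K − 307.1 K)/0.8691 = 314 W

Q = 314 W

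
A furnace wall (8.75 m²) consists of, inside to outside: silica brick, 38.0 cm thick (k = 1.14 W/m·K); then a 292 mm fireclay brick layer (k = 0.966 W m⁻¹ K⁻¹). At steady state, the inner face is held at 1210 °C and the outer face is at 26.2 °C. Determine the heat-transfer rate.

Series thermal resistances, inner to outer:
  R_silica brick = L/(kA) = 0.380/(1.14·8.75) = 0.03810 K/W
  R_fireclay brick = L/(kA) = 0.292/(0.966·8.75) = 0.03455 K/W
ΣR = 0.03810 + 0.03455 = 0.07265 K/W
Q = ΔT/ΣR = (1210 °C − 26.2 °C)/0.07265 = 16300 W

Q = 16.3 kW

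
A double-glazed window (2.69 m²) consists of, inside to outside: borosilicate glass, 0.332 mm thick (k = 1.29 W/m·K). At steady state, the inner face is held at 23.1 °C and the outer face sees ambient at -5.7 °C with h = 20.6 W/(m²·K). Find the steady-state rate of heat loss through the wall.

Q = 1590 W

Resistance network (inner→outer):
  R_borosilicate glass = L/(kA) = 3.32×10^-4/(1.29·2.69) = 9.567×10^-5 K/W
  R_conv,out = 1/(hA) = 1/(20.6·2.69) = 0.01805 K/W
ΣR = 9.567×10^-5 + 0.01805 = 0.01815 K/W
Q = ΔT/ΣR = (23.1 °C − -5.7 °C)/0.01815 = 1590 W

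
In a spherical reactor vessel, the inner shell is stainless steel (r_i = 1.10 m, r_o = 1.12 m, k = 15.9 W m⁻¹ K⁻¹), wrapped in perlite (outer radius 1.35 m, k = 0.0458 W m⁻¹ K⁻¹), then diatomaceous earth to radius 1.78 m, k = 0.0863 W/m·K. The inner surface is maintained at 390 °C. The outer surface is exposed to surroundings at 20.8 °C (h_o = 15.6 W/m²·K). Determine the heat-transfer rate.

Q = 857 W

Series thermal resistances, inner to outer:
  R_stainless steel = (1/1.10 − 1/1.12)/(4πk) = 0.01623/(4π·15.9) = 8.125×10^-5 K/W
  R_perlite = (1/1.12 − 1/1.35)/(4πk) = 0.1521/(4π·0.0458) = 0.2643 K/W
  R_diatomaceous earth = (1/1.35 − 1/1.78)/(4πk) = 0.1789/(4π·0.0863) = 0.1650 K/W
  R_conv,out = 1/(4πr²h) = 1/(4π·1.78²·15.6) = 0.001610 K/W
ΣR = 8.125×10^-5 + 0.2643 + 0.1650 + 0.001610 = 0.4310 K/W
Q = ΔT/ΣR = (390 °C − 20.8 °C)/0.4310 = 857 W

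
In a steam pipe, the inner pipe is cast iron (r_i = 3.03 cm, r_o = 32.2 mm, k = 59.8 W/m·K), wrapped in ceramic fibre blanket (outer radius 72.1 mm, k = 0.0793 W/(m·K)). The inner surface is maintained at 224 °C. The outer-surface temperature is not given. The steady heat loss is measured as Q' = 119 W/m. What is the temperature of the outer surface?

Sum the resistances:
  R'_cast iron = ln(0.0322/0.0303)/(2πk) = 0.06082/(2π·59.8) = 1.619×10^-4 m·K/W
  R'_ceramic fibre blanket = ln(0.0721/0.0322)/(2πk) = 0.8061/(2π·0.0793) = 1.618 m·K/W
ΣR = 1.618 m·K/W
ΔT = Q'·ΣR = 119 × 1.618 = 192.5 K
Heat flows outward, so T_out = T_in − ΔT = 224 − 192.5 = 31.5 °C

T_out = 31.5 °C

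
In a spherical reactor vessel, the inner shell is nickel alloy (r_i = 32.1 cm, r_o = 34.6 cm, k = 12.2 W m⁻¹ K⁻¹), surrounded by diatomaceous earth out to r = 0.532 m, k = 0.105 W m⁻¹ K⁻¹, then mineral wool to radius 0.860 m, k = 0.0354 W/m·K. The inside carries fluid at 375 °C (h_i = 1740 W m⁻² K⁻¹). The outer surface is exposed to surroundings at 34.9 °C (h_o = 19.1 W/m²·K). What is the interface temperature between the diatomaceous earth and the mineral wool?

T = 266 °C

Series thermal resistances, inner to outer:
  R_conv,in = 1/(4πr²h) = 1/(4π·0.321²·1740) = 4.438×10^-4 K/W
  R_nickel alloy = (1/0.321 − 1/0.346)/(4πk) = 0.2251/(4π·12.2) = 0.001468 K/W
  R_diatomaceous earth = (1/0.346 − 1/0.532)/(4πk) = 1.010/(4π·0.105) = 0.7658 K/W
  R_mineral wool = (1/0.532 − 1/0.860)/(4πk) = 0.7169/(4π·0.0354) = 1.612 K/W
  R_conv,out = 1/(4πr²h) = 1/(4π·0.860²·19.1) = 0.005633 K/W
ΣR = 4.438×10^-4 + 0.001468 + 0.7658 + 1.612 + 0.005633 = 2.385 K/W
Q = ΔT/ΣR = (375 °C − 34.9 °C)/2.385 = 142.6 W
From the inner boundary to the diatomaceous earth/mineral wool interface, ΣR_partial = 0.7677 K/W.
T_interface = T_in − Q·ΣR_partial = 375 °C − (142.6)(0.7677) = 266 °C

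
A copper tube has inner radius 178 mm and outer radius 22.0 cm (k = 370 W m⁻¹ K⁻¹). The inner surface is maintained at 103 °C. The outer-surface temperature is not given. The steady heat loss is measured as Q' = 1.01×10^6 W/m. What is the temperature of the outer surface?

Series resistances:
  R'_copper = ln(0.220/0.178)/(2πk) = 0.2118/(2π·370) = 9.112×10^-5 m·K/W
ΣR = 9.112×10^-5 m·K/W
ΔT = Q'·ΣR = 1.01×10^6 × 9.112×10^-5 = 92.03 K
Heat flows outward, so T_out = T_in − ΔT = 103 − 92.03 = 11.0 °C

T_out = 11.0 °C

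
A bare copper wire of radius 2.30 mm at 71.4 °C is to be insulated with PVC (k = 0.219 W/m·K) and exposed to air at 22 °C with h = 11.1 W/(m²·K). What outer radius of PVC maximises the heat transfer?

r_cr = 1.97 cm

For a cylinder, r_cr = k_ins/h = 0.219/11.1 = 0.0197 m = 1.97 cm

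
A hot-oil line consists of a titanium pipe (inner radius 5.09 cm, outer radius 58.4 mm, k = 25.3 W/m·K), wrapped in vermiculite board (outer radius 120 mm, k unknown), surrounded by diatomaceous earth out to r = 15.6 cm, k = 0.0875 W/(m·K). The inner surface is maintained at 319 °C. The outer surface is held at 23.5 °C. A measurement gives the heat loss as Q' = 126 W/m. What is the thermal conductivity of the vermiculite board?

ΣR = ΔT/Q' = |319 − 23.5|/126 = 2.345 m·K/W
Known resistances:
  R'_titanium = ln(0.0584/0.0509)/(2πk) = 0.1375/(2π·25.3) = 8.647×10^-4 m·K/W
  R'_diatomaceous earth = ln(0.156/0.120)/(2πk) = 0.2624/(2π·0.0875) = 0.4772 m·K/W
R_vermiculite board = ΣR − ΣR_known = 2.345 − 0.4781 = 1.867 m·K/W
ln(r₂/r₁)/(2πk) = 1.867 ⇒ k = 0.7202/(2π·1.867) = 0.0614 W/m·K

k = 0.0614 W/m·K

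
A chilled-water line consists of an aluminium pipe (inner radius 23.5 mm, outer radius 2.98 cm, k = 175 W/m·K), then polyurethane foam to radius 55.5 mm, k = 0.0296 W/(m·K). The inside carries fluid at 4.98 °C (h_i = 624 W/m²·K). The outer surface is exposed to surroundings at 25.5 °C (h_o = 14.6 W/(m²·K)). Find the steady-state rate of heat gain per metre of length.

Q' = 5.78 W/m

Resistance network (inner→outer):
  R'_conv,in = 1/(2πr h) = 1/(2π·0.0235·624) = 0.01085 m·K/W
  R'_aluminium = ln(0.0298/0.0235)/(2πk) = 0.2375/(2π·175) = 2.160×10^-4 m·K/W
  R'_polyurethane foam = ln(0.0555/0.0298)/(2πk) = 0.6219/(2π·0.0296) = 3.344 m·K/W
  R'_conv,out = 1/(2πr h) = 1/(2π·0.0555·14.6) = 0.1964 m·K/W
ΣR = 0.01085 + 2.160×10^-4 + 3.344 + 0.1964 = 3.551 m·K/W
Q' = ΔT/ΣR = (4.98 °C − 25.5 °C)/3.551 = -5.78 W/m
(Negative Q' ⇒ heat flows inward; heat gain = 5.78 W/m.)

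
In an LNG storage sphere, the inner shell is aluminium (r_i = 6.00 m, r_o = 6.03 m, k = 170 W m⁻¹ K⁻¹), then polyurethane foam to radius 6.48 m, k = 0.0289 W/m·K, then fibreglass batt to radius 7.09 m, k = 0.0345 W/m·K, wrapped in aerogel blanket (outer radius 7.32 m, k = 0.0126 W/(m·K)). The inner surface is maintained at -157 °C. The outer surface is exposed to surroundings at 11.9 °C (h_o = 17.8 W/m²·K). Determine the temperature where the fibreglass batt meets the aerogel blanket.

Treat each layer as a resistance in series:
  R_aluminium = (1/6.00 − 1/6.03)/(4πk) = 8.292×10^-4/(4π·170) = 3.881×10^-7 K/W
  R_polyurethane foam = (1/6.03 − 1/6.48)/(4πk) = 0.01152/(4π·0.0289) = 0.03171 K/W
  R_fibreglass batt = (1/6.48 − 1/7.09)/(4πk) = 0.01328/(4π·0.0345) = 0.03063 K/W
  R_aerogel blanket = (1/7.09 − 1/7.32)/(4πk) = 0.004432/(4π·0.0126) = 0.02799 K/W
  R_conv,out = 1/(4πr²h) = 1/(4π·7.32²·17.8) = 8.343×10^-5 K/W
ΣR = 3.881×10^-7 + 0.03171 + 0.03063 + 0.02799 + 8.343×10^-5 = 0.09041 K/W
Q = ΔT/ΣR = (-157 °C − 11.9 °C)/0.09041 = -1868 W
From the inner boundary to the fibreglass batt/aerogel blanket interface, ΣR_partial = 0.06234 K/W.
T_interface = T_in − Q·ΣR_partial = -157 °C − (-1868)(0.06234) = -40.5 °C

T = -40.5 °C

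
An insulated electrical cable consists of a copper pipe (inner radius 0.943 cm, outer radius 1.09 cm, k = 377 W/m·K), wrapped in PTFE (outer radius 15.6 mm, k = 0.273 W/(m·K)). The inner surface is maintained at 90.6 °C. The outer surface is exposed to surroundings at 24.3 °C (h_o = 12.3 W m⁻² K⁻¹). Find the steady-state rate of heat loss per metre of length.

Series thermal resistances, inner to outer:
  R'_copper = ln(0.0109/0.00943)/(2πk) = 0.1449/(2π·377) = 6.116×10^-5 m·K/W
  R'_PTFE = ln(0.0156/0.0109)/(2πk) = 0.3585/(2π·0.273) = 0.2090 m·K/W
  R'_conv,out = 1/(2πr h) = 1/(2π·0.0156·12.3) = 0.8295 m·K/W
ΣR = 6.116×10^-5 + 0.2090 + 0.8295 = 1.039 m·K/W
Q' = ΔT/ΣR = (90.6 °C − 24.3 °C)/1.039 = 63.8 W/m

Q' = 63.8 W/m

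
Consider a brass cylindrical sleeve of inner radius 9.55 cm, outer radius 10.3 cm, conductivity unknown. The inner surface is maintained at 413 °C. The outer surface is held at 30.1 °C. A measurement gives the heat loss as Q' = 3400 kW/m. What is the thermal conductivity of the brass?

ΣR = ΔT/Q' = |413 − 30.1|/3.40×10^6 = 1.126×10^-4 m·K/W
ln(r₂/r₁)/(2πk) = 1.126×10^-4 ⇒ k = 0.07560/(2π·1.126×10^-4) = 107 W/m·K

k = 107 W/m·K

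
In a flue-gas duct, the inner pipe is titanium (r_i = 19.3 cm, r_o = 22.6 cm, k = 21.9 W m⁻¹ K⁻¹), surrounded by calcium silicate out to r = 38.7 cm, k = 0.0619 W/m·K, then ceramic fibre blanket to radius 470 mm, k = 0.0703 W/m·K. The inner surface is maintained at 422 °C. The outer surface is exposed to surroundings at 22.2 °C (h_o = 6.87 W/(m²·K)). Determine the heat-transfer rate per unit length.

Q' = 213 W/m

Resistance network (inner→outer):
  R'_titanium = ln(0.226/0.193)/(2πk) = 0.1578/(2π·21.9) = 0.001147 m·K/W
  R'_calcium silicate = ln(0.387/0.226)/(2πk) = 0.5379/(2π·0.0619) = 1.383 m·K/W
  R'_ceramic fibre blanket = ln(0.470/0.387)/(2πk) = 0.1943/(2π·0.0703) = 0.4399 m·K/W
  R'_conv,out = 1/(2πr h) = 1/(2π·0.470·6.87) = 0.04929 m·K/W
ΣR = 0.001147 + 1.383 + 0.4399 + 0.04929 = 1.873 m·K/W
Q' = ΔT/ΣR = (422 °C − 22.2 °C)/1.873 = 213 W/m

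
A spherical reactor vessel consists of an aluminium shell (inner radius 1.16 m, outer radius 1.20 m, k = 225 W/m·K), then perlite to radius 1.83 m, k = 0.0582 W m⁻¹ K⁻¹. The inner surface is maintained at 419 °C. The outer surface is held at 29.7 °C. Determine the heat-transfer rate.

Series thermal resistances, inner to outer:
  R_aluminium = (1/1.16 − 1/1.20)/(4πk) = 0.02874/(4π·225) = 1.016×10^-5 K/W
  R_perlite = (1/1.20 − 1/1.83)/(4πk) = 0.2869/(4π·0.0582) = 0.3923 K/W
ΣR = 1.016×10^-5 + 0.3923 = 0.3923 K/W
Q = ΔT/ΣR = (419 °C − 29.7 °C)/0.3923 = 992 W

Q = 992 W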